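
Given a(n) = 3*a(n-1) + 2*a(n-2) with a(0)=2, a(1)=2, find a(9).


Build bottom-up:
...a(7)=5506, a(8)=19610, a(9)=3*19610+2*5506=69842


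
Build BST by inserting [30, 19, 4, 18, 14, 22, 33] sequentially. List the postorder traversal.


Root = 30; build tree by BST insertion.
Postorder traversal: [14, 18, 4, 22, 19, 33, 30]


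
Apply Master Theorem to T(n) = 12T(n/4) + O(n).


a=12, b=4, c=1. log_4(12)=1.792 > c=1. Case 1: O(n^log_b(a)) = O(n^1.792)
Complexity: O(n^1.792)


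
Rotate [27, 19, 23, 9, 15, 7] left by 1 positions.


Left rotate by 1: [19, 23, 9, 15, 7, 27]


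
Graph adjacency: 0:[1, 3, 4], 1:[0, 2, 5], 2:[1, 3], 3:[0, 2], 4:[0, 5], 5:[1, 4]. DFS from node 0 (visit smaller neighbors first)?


DFS stack-based: start with [0]
Visit order: [0, 1, 2, 3, 5, 4]


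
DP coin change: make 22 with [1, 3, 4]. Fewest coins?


dp[0]=0; dp[i]=1+min(dp[i-c] for c in coins)
...dp[17]=5, dp[18]=5, dp[19]=5, dp[20]=5, dp[21]=6, dp[22]=6
Minimum coins for 22 = 6


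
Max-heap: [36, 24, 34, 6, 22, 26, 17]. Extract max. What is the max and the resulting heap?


Max = 36
Replace root with last, heapify down
Resulting heap: [34, 24, 26, 6, 22, 17]


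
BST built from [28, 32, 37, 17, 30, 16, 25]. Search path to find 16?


BST root = 28
Search for 16: compare at each node
Path: [28, 17, 16]


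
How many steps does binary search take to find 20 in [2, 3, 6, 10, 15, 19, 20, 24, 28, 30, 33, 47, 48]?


Search for 20:
[0,12] mid=6 arr[6]=20
Total: 1 comparisons


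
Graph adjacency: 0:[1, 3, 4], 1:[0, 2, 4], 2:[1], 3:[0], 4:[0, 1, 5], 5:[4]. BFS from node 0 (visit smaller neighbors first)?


BFS queue: start with [0]
Visit order: [0, 1, 3, 4, 2, 5]


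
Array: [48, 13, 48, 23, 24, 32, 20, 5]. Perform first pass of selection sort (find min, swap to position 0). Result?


After one pass: [5, 13, 48, 23, 24, 32, 20, 48]


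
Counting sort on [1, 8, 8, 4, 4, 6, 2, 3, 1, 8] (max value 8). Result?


Count array: [0, 2, 1, 1, 2, 0, 1, 0, 3]
Reconstruct: [1, 1, 2, 3, 4, 4, 6, 8, 8, 8]


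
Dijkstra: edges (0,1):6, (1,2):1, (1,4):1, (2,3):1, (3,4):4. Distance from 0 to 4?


Dijkstra from 0:
Distances: {0: 0, 1: 6, 2: 7, 3: 8, 4: 7}
Shortest distance to 4 = 7, path = [0, 1, 4]


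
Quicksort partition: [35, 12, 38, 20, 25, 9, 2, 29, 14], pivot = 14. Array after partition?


Elements <= 14 go left of pivot.
Result: [12, 9, 2, 14, 25, 35, 38, 29, 20], pivot at index 3


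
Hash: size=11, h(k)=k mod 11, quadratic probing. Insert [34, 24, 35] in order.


Insertions: 34->slot 1; 24->slot 2; 35->slot 3
Table: [None, 34, 24, 35, None, None, None, None, None, None, None]


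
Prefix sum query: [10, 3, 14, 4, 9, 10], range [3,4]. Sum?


Prefix sums: [0, 10, 13, 27, 31, 40, 50]
Sum[3..4] = prefix[5] - prefix[3] = 40 - 27 = 13


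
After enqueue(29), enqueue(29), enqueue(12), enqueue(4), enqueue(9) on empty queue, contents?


enqueue(29) -> [29]
enqueue(29) -> [29, 29]
enqueue(12) -> [29, 29, 12]
enqueue(4) -> [29, 29, 12, 4]
enqueue(9) -> [29, 29, 12, 4, 9]
Final queue (front to back): [29, 29, 12, 4, 9]


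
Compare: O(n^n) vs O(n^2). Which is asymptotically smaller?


quadratic grows slower than n^n
O(n^2) is asymptotically smaller; O(n^n) grows faster


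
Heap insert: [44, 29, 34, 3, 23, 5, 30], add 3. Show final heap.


Append 3: [44, 29, 34, 3, 23, 5, 30, 3]
Bubble up: no swaps needed
Result: [44, 29, 34, 3, 23, 5, 30, 3]


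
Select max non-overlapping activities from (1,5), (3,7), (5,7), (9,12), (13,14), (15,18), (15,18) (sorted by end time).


Greedy: pick earliest-ending, then skip overlaps.
Selected (5 activities): [(1, 5), (5, 7), (9, 12), (13, 14), (15, 18)]


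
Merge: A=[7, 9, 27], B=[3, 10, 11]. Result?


Compare heads, take smaller each step.
Merged: [3, 7, 9, 10, 11, 27]


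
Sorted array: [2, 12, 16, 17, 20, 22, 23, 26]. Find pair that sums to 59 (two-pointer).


Two pointers: lo=0, hi=7
No pair sums to 59


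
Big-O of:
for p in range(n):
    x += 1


Per nesting level: O(n) = O(n)
Complexity: O(n)


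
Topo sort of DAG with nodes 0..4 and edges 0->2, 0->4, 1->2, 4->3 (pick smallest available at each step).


Kahn's algorithm, process smallest node first
Order: [0, 1, 2, 4, 3]


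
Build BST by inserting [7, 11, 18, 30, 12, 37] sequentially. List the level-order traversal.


Root = 7; build tree by BST insertion.
Level-Order traversal: [7, 11, 18, 12, 30, 37]


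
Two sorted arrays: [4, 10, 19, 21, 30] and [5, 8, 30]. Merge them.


Compare heads, take smaller each step.
Merged: [4, 5, 8, 10, 19, 21, 30, 30]


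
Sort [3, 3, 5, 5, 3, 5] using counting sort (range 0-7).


Count array: [0, 0, 0, 3, 0, 3, 0, 0]
Reconstruct: [3, 3, 3, 5, 5, 5]


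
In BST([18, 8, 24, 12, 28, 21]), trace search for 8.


BST root = 18
Search for 8: compare at each node
Path: [18, 8]


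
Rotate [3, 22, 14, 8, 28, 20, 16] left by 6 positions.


Left rotate by 6: [16, 3, 22, 14, 8, 28, 20]


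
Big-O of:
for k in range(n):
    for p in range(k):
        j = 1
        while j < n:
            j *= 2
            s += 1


Per nesting level: O(n) * O(n) [triangular over k] * O(log n) = O(n^2 log n)
Complexity: O(n^2 log n)


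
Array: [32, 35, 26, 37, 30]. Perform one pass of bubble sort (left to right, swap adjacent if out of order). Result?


After one pass: [32, 26, 35, 30, 37]


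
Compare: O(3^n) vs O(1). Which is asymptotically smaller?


constant grows slower than exponential (base 3)
O(1) is asymptotically smaller; O(3^n) grows faster


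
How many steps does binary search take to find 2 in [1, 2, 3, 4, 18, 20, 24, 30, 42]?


Search for 2:
[0,8] mid=4 arr[4]=18
[0,3] mid=1 arr[1]=2
Total: 2 comparisons


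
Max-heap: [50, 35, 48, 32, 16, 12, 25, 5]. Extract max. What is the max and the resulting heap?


Max = 50
Replace root with last, heapify down
Resulting heap: [48, 35, 25, 32, 16, 12, 5]


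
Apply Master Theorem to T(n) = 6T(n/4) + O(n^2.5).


a=6, b=4, c=2.5. log_4(6)=1.292 < c=2.5. Case 3: O(n^c) = O(n^2.500)
Complexity: O(n^2.500)


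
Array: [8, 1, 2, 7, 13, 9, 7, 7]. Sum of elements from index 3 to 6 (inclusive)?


Prefix sums: [0, 8, 9, 11, 18, 31, 40, 47, 54]
Sum[3..6] = prefix[7] - prefix[3] = 47 - 11 = 36


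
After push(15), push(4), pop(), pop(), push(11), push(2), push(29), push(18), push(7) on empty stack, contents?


push(15) -> [15]
push(4) -> [15, 4]
pop() returns 4 -> [15]
pop() returns 15 -> []
push(11) -> [11]
push(2) -> [11, 2]
push(29) -> [11, 2, 29]
push(18) -> [11, 2, 29, 18]
push(7) -> [11, 2, 29, 18, 7]
Final stack (bottom to top): [11, 2, 29, 18, 7]


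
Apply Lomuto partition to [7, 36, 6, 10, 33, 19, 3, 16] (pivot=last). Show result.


Elements <= 16 go left of pivot.
Result: [7, 6, 10, 3, 16, 19, 36, 33], pivot at index 4


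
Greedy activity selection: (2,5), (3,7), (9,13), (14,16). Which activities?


Greedy: pick earliest-ending, then skip overlaps.
Selected (3 activities): [(2, 5), (9, 13), (14, 16)]


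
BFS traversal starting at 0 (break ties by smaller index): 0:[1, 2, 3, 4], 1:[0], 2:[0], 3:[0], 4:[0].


BFS queue: start with [0]
Visit order: [0, 1, 2, 3, 4]


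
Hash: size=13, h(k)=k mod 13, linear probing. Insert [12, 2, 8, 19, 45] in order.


Insertions: 12->slot 12; 2->slot 2; 8->slot 8; 19->slot 6; 45->slot 7
Table: [None, None, 2, None, None, None, 19, 45, 8, None, None, None, 12]


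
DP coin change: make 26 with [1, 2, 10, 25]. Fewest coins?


dp[0]=0; dp[i]=1+min(dp[i-c] for c in coins)
...dp[21]=3, dp[22]=3, dp[23]=4, dp[24]=4, dp[25]=1, dp[26]=2
Minimum coins for 26 = 2


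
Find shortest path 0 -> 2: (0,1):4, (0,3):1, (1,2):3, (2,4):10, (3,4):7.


Dijkstra from 0:
Distances: {0: 0, 1: 4, 2: 7, 3: 1, 4: 8}
Shortest distance to 2 = 7, path = [0, 1, 2]


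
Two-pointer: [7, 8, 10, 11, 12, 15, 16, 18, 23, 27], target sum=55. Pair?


Two pointers: lo=0, hi=9
No pair sums to 55


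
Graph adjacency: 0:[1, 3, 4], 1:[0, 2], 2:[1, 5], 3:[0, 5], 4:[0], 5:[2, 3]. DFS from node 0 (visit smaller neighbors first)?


DFS stack-based: start with [0]
Visit order: [0, 1, 2, 5, 3, 4]


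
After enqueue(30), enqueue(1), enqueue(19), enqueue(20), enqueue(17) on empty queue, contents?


enqueue(30) -> [30]
enqueue(1) -> [30, 1]
enqueue(19) -> [30, 1, 19]
enqueue(20) -> [30, 1, 19, 20]
enqueue(17) -> [30, 1, 19, 20, 17]
Final queue (front to back): [30, 1, 19, 20, 17]


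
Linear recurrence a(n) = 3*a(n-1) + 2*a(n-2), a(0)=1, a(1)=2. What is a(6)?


Build bottom-up:
...a(4)=100, a(5)=356, a(6)=3*356+2*100=1268


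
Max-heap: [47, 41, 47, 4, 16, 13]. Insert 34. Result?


Append 34: [47, 41, 47, 4, 16, 13, 34]
Bubble up: no swaps needed
Result: [47, 41, 47, 4, 16, 13, 34]


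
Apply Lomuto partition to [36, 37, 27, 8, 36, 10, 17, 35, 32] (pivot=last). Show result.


Elements <= 32 go left of pivot.
Result: [27, 8, 10, 17, 32, 36, 37, 35, 36], pivot at index 4


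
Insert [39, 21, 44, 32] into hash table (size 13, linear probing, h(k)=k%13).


Insertions: 39->slot 0; 21->slot 8; 44->slot 5; 32->slot 6
Table: [39, None, None, None, None, 44, 32, None, 21, None, None, None, None]


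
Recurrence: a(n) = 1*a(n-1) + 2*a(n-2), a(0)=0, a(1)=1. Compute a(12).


Build bottom-up:
...a(10)=341, a(11)=683, a(12)=1*683+2*341=1365


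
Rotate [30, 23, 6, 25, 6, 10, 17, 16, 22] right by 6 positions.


Right rotate by 6: [25, 6, 10, 17, 16, 22, 30, 23, 6]


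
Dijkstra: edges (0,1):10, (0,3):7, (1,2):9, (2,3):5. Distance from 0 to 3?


Dijkstra from 0:
Distances: {0: 0, 1: 10, 2: 12, 3: 7}
Shortest distance to 3 = 7, path = [0, 3]


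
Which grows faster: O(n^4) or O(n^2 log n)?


n^2 log n grows slower than quartic
O(n^2 log n) is asymptotically smaller; O(n^4) grows faster


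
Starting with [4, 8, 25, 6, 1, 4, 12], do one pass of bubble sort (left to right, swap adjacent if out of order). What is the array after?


After one pass: [4, 8, 6, 1, 4, 12, 25]


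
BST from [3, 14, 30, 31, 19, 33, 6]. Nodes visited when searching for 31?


BST root = 3
Search for 31: compare at each node
Path: [3, 14, 30, 31]


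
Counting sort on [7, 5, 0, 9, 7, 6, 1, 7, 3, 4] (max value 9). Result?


Count array: [1, 1, 0, 1, 1, 1, 1, 3, 0, 1]
Reconstruct: [0, 1, 3, 4, 5, 6, 7, 7, 7, 9]


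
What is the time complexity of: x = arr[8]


Analysis: constant-time operation, no loop
Complexity: O(1)


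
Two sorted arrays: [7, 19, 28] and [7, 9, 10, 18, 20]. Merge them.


Compare heads, take smaller each step.
Merged: [7, 7, 9, 10, 18, 19, 20, 28]


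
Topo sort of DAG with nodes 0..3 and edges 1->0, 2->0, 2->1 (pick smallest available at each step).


Kahn's algorithm, process smallest node first
Order: [2, 1, 0, 3]


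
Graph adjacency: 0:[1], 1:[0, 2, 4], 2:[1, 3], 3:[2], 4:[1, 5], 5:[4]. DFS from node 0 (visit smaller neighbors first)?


DFS stack-based: start with [0]
Visit order: [0, 1, 2, 3, 4, 5]


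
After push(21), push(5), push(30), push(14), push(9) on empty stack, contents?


push(21) -> [21]
push(5) -> [21, 5]
push(30) -> [21, 5, 30]
push(14) -> [21, 5, 30, 14]
push(9) -> [21, 5, 30, 14, 9]
Final stack (bottom to top): [21, 5, 30, 14, 9]


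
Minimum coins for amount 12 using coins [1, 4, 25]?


dp[0]=0; dp[i]=1+min(dp[i-c] for c in coins)
...dp[7]=4, dp[8]=2, dp[9]=3, dp[10]=4, dp[11]=5, dp[12]=3
Minimum coins for 12 = 3


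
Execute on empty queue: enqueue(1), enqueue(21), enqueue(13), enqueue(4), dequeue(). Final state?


enqueue(1) -> [1]
enqueue(21) -> [1, 21]
enqueue(13) -> [1, 21, 13]
enqueue(4) -> [1, 21, 13, 4]
dequeue() returns 1 -> [21, 13, 4]
Final queue (front to back): [21, 13, 4]


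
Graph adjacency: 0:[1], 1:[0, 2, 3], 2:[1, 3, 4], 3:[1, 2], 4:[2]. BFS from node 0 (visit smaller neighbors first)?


BFS queue: start with [0]
Visit order: [0, 1, 2, 3, 4]


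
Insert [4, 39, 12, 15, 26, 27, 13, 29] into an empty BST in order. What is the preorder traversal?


Root = 4; build tree by BST insertion.
Preorder traversal: [4, 39, 12, 15, 13, 26, 27, 29]


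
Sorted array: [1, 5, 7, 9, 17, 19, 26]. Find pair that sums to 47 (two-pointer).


Two pointers: lo=0, hi=6
No pair sums to 47


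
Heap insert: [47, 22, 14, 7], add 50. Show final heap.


Append 50: [47, 22, 14, 7, 50]
Bubble up: swap idx 4(50) with idx 1(22); swap idx 1(50) with idx 0(47)
Result: [50, 47, 14, 7, 22]


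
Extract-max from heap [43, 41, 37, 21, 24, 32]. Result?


Max = 43
Replace root with last, heapify down
Resulting heap: [41, 32, 37, 21, 24]


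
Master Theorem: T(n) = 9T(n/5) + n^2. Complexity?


a=9, b=5, c=2. log_5(9)=1.365 < c=2. Case 3: O(n^c) = O(n^2)
Complexity: O(n^2)


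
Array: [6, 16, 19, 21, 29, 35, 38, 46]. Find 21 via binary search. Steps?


Search for 21:
[0,7] mid=3 arr[3]=21
Total: 1 comparisons


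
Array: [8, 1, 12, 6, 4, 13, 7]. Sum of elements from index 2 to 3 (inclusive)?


Prefix sums: [0, 8, 9, 21, 27, 31, 44, 51]
Sum[2..3] = prefix[4] - prefix[2] = 27 - 9 = 18


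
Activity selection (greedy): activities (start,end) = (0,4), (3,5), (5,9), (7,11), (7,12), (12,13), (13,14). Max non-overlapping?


Greedy: pick earliest-ending, then skip overlaps.
Selected (4 activities): [(0, 4), (5, 9), (12, 13), (13, 14)]


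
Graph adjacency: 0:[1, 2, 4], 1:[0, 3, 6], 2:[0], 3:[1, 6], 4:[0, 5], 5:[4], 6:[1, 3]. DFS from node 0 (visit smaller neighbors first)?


DFS stack-based: start with [0]
Visit order: [0, 1, 3, 6, 2, 4, 5]


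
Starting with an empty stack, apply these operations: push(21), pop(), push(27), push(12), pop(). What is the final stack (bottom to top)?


push(21) -> [21]
pop() returns 21 -> []
push(27) -> [27]
push(12) -> [27, 12]
pop() returns 12 -> [27]
Final stack (bottom to top): [27]


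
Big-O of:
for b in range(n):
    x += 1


Per nesting level: O(n) = O(n)
Complexity: O(n)


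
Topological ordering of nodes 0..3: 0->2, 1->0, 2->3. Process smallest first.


Kahn's algorithm, process smallest node first
Order: [1, 0, 2, 3]


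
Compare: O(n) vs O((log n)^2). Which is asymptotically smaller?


polylogarithmic grows slower than linear
O((log n)^2) is asymptotically smaller; O(n) grows faster


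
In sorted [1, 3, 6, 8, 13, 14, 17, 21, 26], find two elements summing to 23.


Two pointers: lo=0, hi=8
Found pair: (6, 17) summing to 23


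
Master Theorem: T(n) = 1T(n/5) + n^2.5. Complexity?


a=1, b=5, c=2.5. log_5(1)=0 < c=2.5. Case 3: O(n^c) = O(n^2.500)
Complexity: O(n^2.500)


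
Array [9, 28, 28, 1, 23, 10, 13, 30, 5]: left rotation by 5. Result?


Left rotate by 5: [10, 13, 30, 5, 9, 28, 28, 1, 23]


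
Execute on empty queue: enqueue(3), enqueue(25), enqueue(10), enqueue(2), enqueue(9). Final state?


enqueue(3) -> [3]
enqueue(25) -> [3, 25]
enqueue(10) -> [3, 25, 10]
enqueue(2) -> [3, 25, 10, 2]
enqueue(9) -> [3, 25, 10, 2, 9]
Final queue (front to back): [3, 25, 10, 2, 9]


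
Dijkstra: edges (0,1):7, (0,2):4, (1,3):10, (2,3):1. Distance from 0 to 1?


Dijkstra from 0:
Distances: {0: 0, 1: 7, 2: 4, 3: 5}
Shortest distance to 1 = 7, path = [0, 1]


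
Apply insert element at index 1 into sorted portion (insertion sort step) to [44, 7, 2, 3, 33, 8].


After one pass: [7, 44, 2, 3, 33, 8]


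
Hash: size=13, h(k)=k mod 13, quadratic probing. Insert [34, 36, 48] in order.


Insertions: 34->slot 8; 36->slot 10; 48->slot 9
Table: [None, None, None, None, None, None, None, None, 34, 48, 36, None, None]


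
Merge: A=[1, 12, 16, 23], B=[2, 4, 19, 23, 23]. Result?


Compare heads, take smaller each step.
Merged: [1, 2, 4, 12, 16, 19, 23, 23, 23]


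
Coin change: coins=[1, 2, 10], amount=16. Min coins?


dp[0]=0; dp[i]=1+min(dp[i-c] for c in coins)
...dp[11]=2, dp[12]=2, dp[13]=3, dp[14]=3, dp[15]=4, dp[16]=4
Minimum coins for 16 = 4


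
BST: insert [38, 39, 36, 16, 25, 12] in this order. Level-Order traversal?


Root = 38; build tree by BST insertion.
Level-Order traversal: [38, 36, 39, 16, 12, 25]


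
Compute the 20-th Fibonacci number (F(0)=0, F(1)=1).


F(n)=F(n-1)+F(n-2)
...F(18)=2584, F(19)=4181, F(20)=6765


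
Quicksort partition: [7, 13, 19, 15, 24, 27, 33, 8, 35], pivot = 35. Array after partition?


Elements <= 35 go left of pivot.
Result: [7, 13, 19, 15, 24, 27, 33, 8, 35], pivot at index 8


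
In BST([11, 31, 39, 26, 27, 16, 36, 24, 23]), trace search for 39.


BST root = 11
Search for 39: compare at each node
Path: [11, 31, 39]


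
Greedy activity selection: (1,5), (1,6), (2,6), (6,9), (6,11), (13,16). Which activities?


Greedy: pick earliest-ending, then skip overlaps.
Selected (3 activities): [(1, 5), (6, 9), (13, 16)]


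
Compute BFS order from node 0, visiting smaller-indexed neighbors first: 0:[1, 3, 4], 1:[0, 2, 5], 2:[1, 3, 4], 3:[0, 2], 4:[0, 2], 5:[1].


BFS queue: start with [0]
Visit order: [0, 1, 3, 4, 2, 5]


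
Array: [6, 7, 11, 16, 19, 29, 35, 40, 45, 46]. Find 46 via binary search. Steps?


Search for 46:
[0,9] mid=4 arr[4]=19
[5,9] mid=7 arr[7]=40
[8,9] mid=8 arr[8]=45
[9,9] mid=9 arr[9]=46
Total: 4 comparisons


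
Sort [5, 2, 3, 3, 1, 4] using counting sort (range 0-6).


Count array: [0, 1, 1, 2, 1, 1, 0]
Reconstruct: [1, 2, 3, 3, 4, 5]


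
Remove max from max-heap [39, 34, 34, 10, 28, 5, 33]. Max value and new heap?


Max = 39
Replace root with last, heapify down
Resulting heap: [34, 33, 34, 10, 28, 5]


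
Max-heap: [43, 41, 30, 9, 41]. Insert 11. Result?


Append 11: [43, 41, 30, 9, 41, 11]
Bubble up: no swaps needed
Result: [43, 41, 30, 9, 41, 11]


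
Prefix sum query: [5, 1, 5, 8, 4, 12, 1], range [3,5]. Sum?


Prefix sums: [0, 5, 6, 11, 19, 23, 35, 36]
Sum[3..5] = prefix[6] - prefix[3] = 35 - 11 = 24


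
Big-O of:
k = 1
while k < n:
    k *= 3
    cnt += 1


Per nesting level: O(log n) = O(log n)
Complexity: O(log n)


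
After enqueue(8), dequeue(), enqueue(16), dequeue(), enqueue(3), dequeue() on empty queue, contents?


enqueue(8) -> [8]
dequeue() returns 8 -> []
enqueue(16) -> [16]
dequeue() returns 16 -> []
enqueue(3) -> [3]
dequeue() returns 3 -> []
Final queue (front to back): []


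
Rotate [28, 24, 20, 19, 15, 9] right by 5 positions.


Right rotate by 5: [24, 20, 19, 15, 9, 28]


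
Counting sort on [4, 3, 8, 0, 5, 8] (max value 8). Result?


Count array: [1, 0, 0, 1, 1, 1, 0, 0, 2]
Reconstruct: [0, 3, 4, 5, 8, 8]


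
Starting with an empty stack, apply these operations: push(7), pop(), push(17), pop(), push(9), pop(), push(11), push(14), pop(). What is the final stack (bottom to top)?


push(7) -> [7]
pop() returns 7 -> []
push(17) -> [17]
pop() returns 17 -> []
push(9) -> [9]
pop() returns 9 -> []
push(11) -> [11]
push(14) -> [11, 14]
pop() returns 14 -> [11]
Final stack (bottom to top): [11]


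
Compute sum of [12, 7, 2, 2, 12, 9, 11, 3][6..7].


Prefix sums: [0, 12, 19, 21, 23, 35, 44, 55, 58]
Sum[6..7] = prefix[8] - prefix[6] = 58 - 44 = 14


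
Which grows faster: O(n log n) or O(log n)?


logarithmic grows slower than linearithmic
O(log n) is asymptotically smaller; O(n log n) grows faster


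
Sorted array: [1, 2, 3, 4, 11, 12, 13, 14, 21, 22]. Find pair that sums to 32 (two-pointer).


Two pointers: lo=0, hi=9
Found pair: (11, 21) summing to 32


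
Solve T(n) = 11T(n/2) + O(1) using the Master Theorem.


a=11, b=2, c=0. log_2(11)=3.459 > c=0. Case 1: O(n^log_b(a)) = O(n^3.459)
Complexity: O(n^3.459)


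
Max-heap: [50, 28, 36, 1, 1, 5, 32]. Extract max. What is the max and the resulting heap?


Max = 50
Replace root with last, heapify down
Resulting heap: [36, 28, 32, 1, 1, 5]


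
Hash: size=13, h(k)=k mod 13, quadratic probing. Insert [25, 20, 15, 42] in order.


Insertions: 25->slot 12; 20->slot 7; 15->slot 2; 42->slot 3
Table: [None, None, 15, 42, None, None, None, 20, None, None, None, None, 25]


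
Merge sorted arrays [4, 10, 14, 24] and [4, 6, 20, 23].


Compare heads, take smaller each step.
Merged: [4, 4, 6, 10, 14, 20, 23, 24]


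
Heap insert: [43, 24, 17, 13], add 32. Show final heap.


Append 32: [43, 24, 17, 13, 32]
Bubble up: swap idx 4(32) with idx 1(24)
Result: [43, 32, 17, 13, 24]


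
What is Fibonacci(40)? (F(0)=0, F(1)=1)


F(n)=F(n-1)+F(n-2)
...F(38)=39088169, F(39)=63245986, F(40)=102334155


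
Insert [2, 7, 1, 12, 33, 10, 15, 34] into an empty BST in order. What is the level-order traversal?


Root = 2; build tree by BST insertion.
Level-Order traversal: [2, 1, 7, 12, 10, 33, 15, 34]


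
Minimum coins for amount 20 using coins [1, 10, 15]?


dp[0]=0; dp[i]=1+min(dp[i-c] for c in coins)
...dp[15]=1, dp[16]=2, dp[17]=3, dp[18]=4, dp[19]=5, dp[20]=2
Minimum coins for 20 = 2


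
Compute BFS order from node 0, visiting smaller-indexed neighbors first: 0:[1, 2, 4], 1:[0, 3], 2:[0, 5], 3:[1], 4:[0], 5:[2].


BFS queue: start with [0]
Visit order: [0, 1, 2, 4, 3, 5]


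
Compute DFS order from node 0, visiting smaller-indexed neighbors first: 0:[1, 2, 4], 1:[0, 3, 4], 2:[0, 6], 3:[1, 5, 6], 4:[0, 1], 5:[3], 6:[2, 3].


DFS stack-based: start with [0]
Visit order: [0, 1, 3, 5, 6, 2, 4]


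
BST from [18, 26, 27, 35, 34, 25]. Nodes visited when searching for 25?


BST root = 18
Search for 25: compare at each node
Path: [18, 26, 25]


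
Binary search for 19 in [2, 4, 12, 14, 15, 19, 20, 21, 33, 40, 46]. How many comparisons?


Search for 19:
[0,10] mid=5 arr[5]=19
Total: 1 comparisons


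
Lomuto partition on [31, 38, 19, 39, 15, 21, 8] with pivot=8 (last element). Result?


Elements <= 8 go left of pivot.
Result: [8, 38, 19, 39, 15, 21, 31], pivot at index 0


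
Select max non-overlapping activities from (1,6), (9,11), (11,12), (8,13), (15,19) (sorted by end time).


Greedy: pick earliest-ending, then skip overlaps.
Selected (4 activities): [(1, 6), (9, 11), (11, 12), (15, 19)]


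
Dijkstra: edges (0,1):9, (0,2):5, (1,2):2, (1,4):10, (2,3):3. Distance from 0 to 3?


Dijkstra from 0:
Distances: {0: 0, 1: 7, 2: 5, 3: 8, 4: 17}
Shortest distance to 3 = 8, path = [0, 2, 3]


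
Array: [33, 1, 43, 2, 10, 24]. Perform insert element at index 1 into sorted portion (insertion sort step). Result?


After one pass: [1, 33, 43, 2, 10, 24]


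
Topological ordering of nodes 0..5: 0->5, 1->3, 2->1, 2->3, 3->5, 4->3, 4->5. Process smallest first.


Kahn's algorithm, process smallest node first
Order: [0, 2, 1, 4, 3, 5]


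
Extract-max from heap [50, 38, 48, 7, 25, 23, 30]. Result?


Max = 50
Replace root with last, heapify down
Resulting heap: [48, 38, 30, 7, 25, 23]


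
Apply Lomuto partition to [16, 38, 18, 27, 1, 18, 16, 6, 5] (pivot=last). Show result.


Elements <= 5 go left of pivot.
Result: [1, 5, 18, 27, 16, 18, 16, 6, 38], pivot at index 1


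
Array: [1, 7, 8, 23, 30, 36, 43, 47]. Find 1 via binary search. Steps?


Search for 1:
[0,7] mid=3 arr[3]=23
[0,2] mid=1 arr[1]=7
[0,0] mid=0 arr[0]=1
Total: 3 comparisons


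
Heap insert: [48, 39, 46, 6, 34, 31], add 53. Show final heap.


Append 53: [48, 39, 46, 6, 34, 31, 53]
Bubble up: swap idx 6(53) with idx 2(46); swap idx 2(53) with idx 0(48)
Result: [53, 39, 48, 6, 34, 31, 46]


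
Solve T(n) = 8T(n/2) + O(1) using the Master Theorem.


a=8, b=2, c=0. log_2(8)=3 > c=0. Case 1: O(n^log_b(a)) = O(n^3)
Complexity: O(n^3)


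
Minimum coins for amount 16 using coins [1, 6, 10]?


dp[0]=0; dp[i]=1+min(dp[i-c] for c in coins)
...dp[11]=2, dp[12]=2, dp[13]=3, dp[14]=4, dp[15]=5, dp[16]=2
Minimum coins for 16 = 2


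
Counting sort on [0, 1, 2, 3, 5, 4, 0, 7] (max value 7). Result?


Count array: [2, 1, 1, 1, 1, 1, 0, 1]
Reconstruct: [0, 0, 1, 2, 3, 4, 5, 7]


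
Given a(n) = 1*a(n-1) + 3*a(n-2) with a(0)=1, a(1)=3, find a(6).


Build bottom-up:
...a(4)=33, a(5)=78, a(6)=1*78+3*33=177


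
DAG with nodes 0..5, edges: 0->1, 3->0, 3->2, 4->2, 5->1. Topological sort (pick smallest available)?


Kahn's algorithm, process smallest node first
Order: [3, 0, 4, 2, 5, 1]


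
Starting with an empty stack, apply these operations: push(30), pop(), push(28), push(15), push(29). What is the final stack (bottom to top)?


push(30) -> [30]
pop() returns 30 -> []
push(28) -> [28]
push(15) -> [28, 15]
push(29) -> [28, 15, 29]
Final stack (bottom to top): [28, 15, 29]


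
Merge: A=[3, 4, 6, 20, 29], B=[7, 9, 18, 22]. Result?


Compare heads, take smaller each step.
Merged: [3, 4, 6, 7, 9, 18, 20, 22, 29]


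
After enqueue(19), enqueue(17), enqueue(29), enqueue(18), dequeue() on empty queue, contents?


enqueue(19) -> [19]
enqueue(17) -> [19, 17]
enqueue(29) -> [19, 17, 29]
enqueue(18) -> [19, 17, 29, 18]
dequeue() returns 19 -> [17, 29, 18]
Final queue (front to back): [17, 29, 18]


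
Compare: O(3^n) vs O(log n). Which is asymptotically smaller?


logarithmic grows slower than exponential (base 3)
O(log n) is asymptotically smaller; O(3^n) grows faster


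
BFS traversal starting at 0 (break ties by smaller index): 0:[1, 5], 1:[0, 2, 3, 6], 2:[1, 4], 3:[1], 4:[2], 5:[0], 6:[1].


BFS queue: start with [0]
Visit order: [0, 1, 5, 2, 3, 6, 4]


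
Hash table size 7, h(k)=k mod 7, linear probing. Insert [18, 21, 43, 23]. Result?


Insertions: 18->slot 4; 21->slot 0; 43->slot 1; 23->slot 2
Table: [21, 43, 23, None, 18, None, None]


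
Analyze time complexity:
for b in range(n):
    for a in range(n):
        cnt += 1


Per nesting level: O(n) * O(n) = O(n^2)
Complexity: O(n^2)


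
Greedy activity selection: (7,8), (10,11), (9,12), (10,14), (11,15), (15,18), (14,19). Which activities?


Greedy: pick earliest-ending, then skip overlaps.
Selected (4 activities): [(7, 8), (10, 11), (11, 15), (15, 18)]


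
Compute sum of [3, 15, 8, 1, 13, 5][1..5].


Prefix sums: [0, 3, 18, 26, 27, 40, 45]
Sum[1..5] = prefix[6] - prefix[1] = 45 - 3 = 42


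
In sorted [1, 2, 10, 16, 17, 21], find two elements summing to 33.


Two pointers: lo=0, hi=5
Found pair: (16, 17) summing to 33


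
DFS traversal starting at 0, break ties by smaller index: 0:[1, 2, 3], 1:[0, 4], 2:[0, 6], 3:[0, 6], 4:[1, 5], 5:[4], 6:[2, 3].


DFS stack-based: start with [0]
Visit order: [0, 1, 4, 5, 2, 6, 3]


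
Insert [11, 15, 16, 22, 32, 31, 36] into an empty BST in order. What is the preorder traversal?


Root = 11; build tree by BST insertion.
Preorder traversal: [11, 15, 16, 22, 32, 31, 36]


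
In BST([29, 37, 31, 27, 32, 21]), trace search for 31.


BST root = 29
Search for 31: compare at each node
Path: [29, 37, 31]


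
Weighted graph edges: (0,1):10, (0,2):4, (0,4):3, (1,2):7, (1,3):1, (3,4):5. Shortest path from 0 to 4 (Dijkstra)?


Dijkstra from 0:
Distances: {0: 0, 1: 9, 2: 4, 3: 8, 4: 3}
Shortest distance to 4 = 3, path = [0, 4]


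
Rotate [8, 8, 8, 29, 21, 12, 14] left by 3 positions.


Left rotate by 3: [29, 21, 12, 14, 8, 8, 8]


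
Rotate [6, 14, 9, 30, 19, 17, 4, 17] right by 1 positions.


Right rotate by 1: [17, 6, 14, 9, 30, 19, 17, 4]


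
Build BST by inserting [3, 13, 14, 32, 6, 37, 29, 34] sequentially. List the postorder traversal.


Root = 3; build tree by BST insertion.
Postorder traversal: [6, 29, 34, 37, 32, 14, 13, 3]


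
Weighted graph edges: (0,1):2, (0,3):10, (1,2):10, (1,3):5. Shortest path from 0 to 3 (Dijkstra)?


Dijkstra from 0:
Distances: {0: 0, 1: 2, 2: 12, 3: 7}
Shortest distance to 3 = 7, path = [0, 1, 3]


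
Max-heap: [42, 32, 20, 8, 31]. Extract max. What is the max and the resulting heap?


Max = 42
Replace root with last, heapify down
Resulting heap: [32, 31, 20, 8]


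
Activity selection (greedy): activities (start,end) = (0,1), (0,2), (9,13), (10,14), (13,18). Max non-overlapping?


Greedy: pick earliest-ending, then skip overlaps.
Selected (3 activities): [(0, 1), (9, 13), (13, 18)]


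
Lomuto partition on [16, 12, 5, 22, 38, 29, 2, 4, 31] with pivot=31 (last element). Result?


Elements <= 31 go left of pivot.
Result: [16, 12, 5, 22, 29, 2, 4, 31, 38], pivot at index 7


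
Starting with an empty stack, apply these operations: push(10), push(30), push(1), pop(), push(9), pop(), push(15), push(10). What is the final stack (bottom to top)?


push(10) -> [10]
push(30) -> [10, 30]
push(1) -> [10, 30, 1]
pop() returns 1 -> [10, 30]
push(9) -> [10, 30, 9]
pop() returns 9 -> [10, 30]
push(15) -> [10, 30, 15]
push(10) -> [10, 30, 15, 10]
Final stack (bottom to top): [10, 30, 15, 10]


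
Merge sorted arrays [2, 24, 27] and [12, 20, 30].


Compare heads, take smaller each step.
Merged: [2, 12, 20, 24, 27, 30]


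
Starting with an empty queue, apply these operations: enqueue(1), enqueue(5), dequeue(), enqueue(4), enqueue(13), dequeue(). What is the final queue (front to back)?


enqueue(1) -> [1]
enqueue(5) -> [1, 5]
dequeue() returns 1 -> [5]
enqueue(4) -> [5, 4]
enqueue(13) -> [5, 4, 13]
dequeue() returns 5 -> [4, 13]
Final queue (front to back): [4, 13]


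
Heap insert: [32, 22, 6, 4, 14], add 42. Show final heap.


Append 42: [32, 22, 6, 4, 14, 42]
Bubble up: swap idx 5(42) with idx 2(6); swap idx 2(42) with idx 0(32)
Result: [42, 22, 32, 4, 14, 6]


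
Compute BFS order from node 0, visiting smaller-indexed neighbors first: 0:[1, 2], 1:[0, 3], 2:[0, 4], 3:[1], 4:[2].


BFS queue: start with [0]
Visit order: [0, 1, 2, 3, 4]


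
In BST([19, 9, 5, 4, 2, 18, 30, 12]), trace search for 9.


BST root = 19
Search for 9: compare at each node
Path: [19, 9]


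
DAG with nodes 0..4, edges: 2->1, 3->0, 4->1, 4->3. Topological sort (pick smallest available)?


Kahn's algorithm, process smallest node first
Order: [2, 4, 1, 3, 0]


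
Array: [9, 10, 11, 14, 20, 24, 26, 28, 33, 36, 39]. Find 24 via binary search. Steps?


Search for 24:
[0,10] mid=5 arr[5]=24
Total: 1 comparisons


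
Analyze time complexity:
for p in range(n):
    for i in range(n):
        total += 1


Per nesting level: O(n) * O(n) = O(n^2)
Complexity: O(n^2)


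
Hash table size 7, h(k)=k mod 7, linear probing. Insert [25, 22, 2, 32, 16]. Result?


Insertions: 25->slot 4; 22->slot 1; 2->slot 2; 32->slot 5; 16->slot 3
Table: [None, 22, 2, 16, 25, 32, None]


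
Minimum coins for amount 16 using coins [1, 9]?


dp[0]=0; dp[i]=1+min(dp[i-c] for c in coins)
...dp[11]=3, dp[12]=4, dp[13]=5, dp[14]=6, dp[15]=7, dp[16]=8
Minimum coins for 16 = 8


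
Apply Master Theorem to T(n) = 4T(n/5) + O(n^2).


a=4, b=5, c=2. log_5(4)=0.861 < c=2. Case 3: O(n^c) = O(n^2)
Complexity: O(n^2)


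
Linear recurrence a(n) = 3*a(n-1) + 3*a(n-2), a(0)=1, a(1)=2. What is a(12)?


Build bottom-up:
...a(10)=373734, a(11)=1416933, a(12)=3*1416933+3*373734=5372001


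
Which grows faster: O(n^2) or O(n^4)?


quadratic grows slower than quartic
O(n^2) is asymptotically smaller; O(n^4) grows faster


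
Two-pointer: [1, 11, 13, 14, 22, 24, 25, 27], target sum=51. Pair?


Two pointers: lo=0, hi=7
Found pair: (24, 27) summing to 51


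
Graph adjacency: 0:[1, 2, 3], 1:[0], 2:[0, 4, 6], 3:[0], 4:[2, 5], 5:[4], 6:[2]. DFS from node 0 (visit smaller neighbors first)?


DFS stack-based: start with [0]
Visit order: [0, 1, 2, 4, 5, 6, 3]


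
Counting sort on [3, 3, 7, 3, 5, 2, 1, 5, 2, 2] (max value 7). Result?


Count array: [0, 1, 3, 3, 0, 2, 0, 1]
Reconstruct: [1, 2, 2, 2, 3, 3, 3, 5, 5, 7]


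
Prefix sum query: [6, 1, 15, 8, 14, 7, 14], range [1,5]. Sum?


Prefix sums: [0, 6, 7, 22, 30, 44, 51, 65]
Sum[1..5] = prefix[6] - prefix[1] = 51 - 6 = 45


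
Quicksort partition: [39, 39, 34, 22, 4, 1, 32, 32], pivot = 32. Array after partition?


Elements <= 32 go left of pivot.
Result: [22, 4, 1, 32, 32, 34, 39, 39], pivot at index 4


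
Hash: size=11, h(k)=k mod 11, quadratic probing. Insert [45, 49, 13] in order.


Insertions: 45->slot 1; 49->slot 5; 13->slot 2
Table: [None, 45, 13, None, None, 49, None, None, None, None, None]


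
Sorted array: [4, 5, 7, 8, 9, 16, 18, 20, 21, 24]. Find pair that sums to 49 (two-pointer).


Two pointers: lo=0, hi=9
No pair sums to 49


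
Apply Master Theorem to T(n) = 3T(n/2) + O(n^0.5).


a=3, b=2, c=0.5. log_2(3)=1.585 > c=0.5. Case 1: O(n^log_b(a)) = O(n^1.585)
Complexity: O(n^1.585)


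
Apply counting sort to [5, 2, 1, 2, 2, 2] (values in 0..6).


Count array: [0, 1, 4, 0, 0, 1, 0]
Reconstruct: [1, 2, 2, 2, 2, 5]


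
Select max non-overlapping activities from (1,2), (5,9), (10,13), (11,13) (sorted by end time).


Greedy: pick earliest-ending, then skip overlaps.
Selected (3 activities): [(1, 2), (5, 9), (10, 13)]


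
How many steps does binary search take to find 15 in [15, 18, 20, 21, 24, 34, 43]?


Search for 15:
[0,6] mid=3 arr[3]=21
[0,2] mid=1 arr[1]=18
[0,0] mid=0 arr[0]=15
Total: 3 comparisons


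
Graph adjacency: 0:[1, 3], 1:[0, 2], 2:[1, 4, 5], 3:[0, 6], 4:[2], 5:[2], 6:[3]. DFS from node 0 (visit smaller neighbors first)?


DFS stack-based: start with [0]
Visit order: [0, 1, 2, 4, 5, 3, 6]


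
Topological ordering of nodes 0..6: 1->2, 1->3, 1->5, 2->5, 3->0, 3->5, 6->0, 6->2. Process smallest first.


Kahn's algorithm, process smallest node first
Order: [1, 3, 4, 6, 0, 2, 5]


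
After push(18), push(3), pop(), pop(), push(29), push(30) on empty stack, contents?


push(18) -> [18]
push(3) -> [18, 3]
pop() returns 3 -> [18]
pop() returns 18 -> []
push(29) -> [29]
push(30) -> [29, 30]
Final stack (bottom to top): [29, 30]


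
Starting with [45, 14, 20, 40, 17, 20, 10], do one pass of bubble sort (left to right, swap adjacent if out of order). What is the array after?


After one pass: [14, 20, 40, 17, 20, 10, 45]


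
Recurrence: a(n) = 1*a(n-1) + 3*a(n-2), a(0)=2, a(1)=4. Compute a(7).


Build bottom-up:
...a(5)=118, a(6)=274, a(7)=1*274+3*118=628


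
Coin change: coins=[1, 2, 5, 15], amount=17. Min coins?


dp[0]=0; dp[i]=1+min(dp[i-c] for c in coins)
...dp[12]=3, dp[13]=4, dp[14]=4, dp[15]=1, dp[16]=2, dp[17]=2
Minimum coins for 17 = 2


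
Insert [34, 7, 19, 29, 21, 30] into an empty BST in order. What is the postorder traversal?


Root = 34; build tree by BST insertion.
Postorder traversal: [21, 30, 29, 19, 7, 34]


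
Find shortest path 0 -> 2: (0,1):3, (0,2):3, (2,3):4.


Dijkstra from 0:
Distances: {0: 0, 1: 3, 2: 3, 3: 7}
Shortest distance to 2 = 3, path = [0, 2]


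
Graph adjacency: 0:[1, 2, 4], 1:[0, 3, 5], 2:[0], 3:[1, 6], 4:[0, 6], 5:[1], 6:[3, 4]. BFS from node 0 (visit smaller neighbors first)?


BFS queue: start with [0]
Visit order: [0, 1, 2, 4, 3, 5, 6]


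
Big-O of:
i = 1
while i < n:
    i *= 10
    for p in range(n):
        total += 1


Per nesting level: O(log n) * O(n) = O(n log n)
Complexity: O(n log n)


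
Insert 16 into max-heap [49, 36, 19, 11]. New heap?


Append 16: [49, 36, 19, 11, 16]
Bubble up: no swaps needed
Result: [49, 36, 19, 11, 16]


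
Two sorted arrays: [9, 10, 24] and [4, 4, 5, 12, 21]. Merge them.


Compare heads, take smaller each step.
Merged: [4, 4, 5, 9, 10, 12, 21, 24]


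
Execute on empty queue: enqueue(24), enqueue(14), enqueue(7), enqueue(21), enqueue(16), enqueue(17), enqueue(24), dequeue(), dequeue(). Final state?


enqueue(24) -> [24]
enqueue(14) -> [24, 14]
enqueue(7) -> [24, 14, 7]
enqueue(21) -> [24, 14, 7, 21]
enqueue(16) -> [24, 14, 7, 21, 16]
enqueue(17) -> [24, 14, 7, 21, 16, 17]
enqueue(24) -> [24, 14, 7, 21, 16, 17, 24]
dequeue() returns 24 -> [14, 7, 21, 16, 17, 24]
dequeue() returns 14 -> [7, 21, 16, 17, 24]
Final queue (front to back): [7, 21, 16, 17, 24]


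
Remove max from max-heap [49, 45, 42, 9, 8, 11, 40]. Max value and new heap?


Max = 49
Replace root with last, heapify down
Resulting heap: [45, 40, 42, 9, 8, 11]


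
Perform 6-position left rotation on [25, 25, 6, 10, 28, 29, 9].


Left rotate by 6: [9, 25, 25, 6, 10, 28, 29]


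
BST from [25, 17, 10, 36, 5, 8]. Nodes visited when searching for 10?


BST root = 25
Search for 10: compare at each node
Path: [25, 17, 10]


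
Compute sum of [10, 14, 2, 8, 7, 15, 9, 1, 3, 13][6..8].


Prefix sums: [0, 10, 24, 26, 34, 41, 56, 65, 66, 69, 82]
Sum[6..8] = prefix[9] - prefix[6] = 69 - 56 = 13


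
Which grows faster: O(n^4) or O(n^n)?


quartic grows slower than n^n
O(n^4) is asymptotically smaller; O(n^n) grows faster


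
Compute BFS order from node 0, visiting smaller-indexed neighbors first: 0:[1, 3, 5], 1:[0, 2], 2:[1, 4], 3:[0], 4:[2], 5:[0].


BFS queue: start with [0]
Visit order: [0, 1, 3, 5, 2, 4]


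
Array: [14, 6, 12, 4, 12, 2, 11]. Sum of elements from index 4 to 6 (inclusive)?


Prefix sums: [0, 14, 20, 32, 36, 48, 50, 61]
Sum[4..6] = prefix[7] - prefix[4] = 61 - 36 = 25


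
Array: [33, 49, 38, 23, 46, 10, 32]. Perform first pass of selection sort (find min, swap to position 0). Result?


After one pass: [10, 49, 38, 23, 46, 33, 32]


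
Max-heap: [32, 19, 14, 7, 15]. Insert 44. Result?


Append 44: [32, 19, 14, 7, 15, 44]
Bubble up: swap idx 5(44) with idx 2(14); swap idx 2(44) with idx 0(32)
Result: [44, 19, 32, 7, 15, 14]


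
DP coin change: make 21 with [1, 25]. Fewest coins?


dp[0]=0; dp[i]=1+min(dp[i-c] for c in coins)
...dp[16]=16, dp[17]=17, dp[18]=18, dp[19]=19, dp[20]=20, dp[21]=21
Minimum coins for 21 = 21


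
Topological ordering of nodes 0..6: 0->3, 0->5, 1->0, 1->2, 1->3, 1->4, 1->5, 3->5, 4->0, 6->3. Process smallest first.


Kahn's algorithm, process smallest node first
Order: [1, 2, 4, 0, 6, 3, 5]


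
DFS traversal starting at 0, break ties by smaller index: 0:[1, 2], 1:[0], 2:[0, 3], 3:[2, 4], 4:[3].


DFS stack-based: start with [0]
Visit order: [0, 1, 2, 3, 4]


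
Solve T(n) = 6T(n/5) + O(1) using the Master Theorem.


a=6, b=5, c=0. log_5(6)=1.113 > c=0. Case 1: O(n^log_b(a)) = O(n^1.113)
Complexity: O(n^1.113)


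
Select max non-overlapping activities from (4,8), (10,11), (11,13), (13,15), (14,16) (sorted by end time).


Greedy: pick earliest-ending, then skip overlaps.
Selected (4 activities): [(4, 8), (10, 11), (11, 13), (13, 15)]


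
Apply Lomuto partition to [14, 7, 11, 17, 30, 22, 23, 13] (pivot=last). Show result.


Elements <= 13 go left of pivot.
Result: [7, 11, 13, 17, 30, 22, 23, 14], pivot at index 2


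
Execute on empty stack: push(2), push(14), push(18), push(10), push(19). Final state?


push(2) -> [2]
push(14) -> [2, 14]
push(18) -> [2, 14, 18]
push(10) -> [2, 14, 18, 10]
push(19) -> [2, 14, 18, 10, 19]
Final stack (bottom to top): [2, 14, 18, 10, 19]


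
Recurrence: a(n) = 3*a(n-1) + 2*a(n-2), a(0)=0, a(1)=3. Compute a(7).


Build bottom-up:
...a(5)=417, a(6)=1485, a(7)=3*1485+2*417=5289


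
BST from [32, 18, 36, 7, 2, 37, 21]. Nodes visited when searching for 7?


BST root = 32
Search for 7: compare at each node
Path: [32, 18, 7]


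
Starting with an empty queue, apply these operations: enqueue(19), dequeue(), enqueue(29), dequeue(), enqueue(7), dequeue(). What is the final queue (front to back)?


enqueue(19) -> [19]
dequeue() returns 19 -> []
enqueue(29) -> [29]
dequeue() returns 29 -> []
enqueue(7) -> [7]
dequeue() returns 7 -> []
Final queue (front to back): []


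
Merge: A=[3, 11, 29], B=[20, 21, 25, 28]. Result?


Compare heads, take smaller each step.
Merged: [3, 11, 20, 21, 25, 28, 29]


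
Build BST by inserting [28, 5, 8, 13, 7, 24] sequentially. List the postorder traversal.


Root = 28; build tree by BST insertion.
Postorder traversal: [7, 24, 13, 8, 5, 28]
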